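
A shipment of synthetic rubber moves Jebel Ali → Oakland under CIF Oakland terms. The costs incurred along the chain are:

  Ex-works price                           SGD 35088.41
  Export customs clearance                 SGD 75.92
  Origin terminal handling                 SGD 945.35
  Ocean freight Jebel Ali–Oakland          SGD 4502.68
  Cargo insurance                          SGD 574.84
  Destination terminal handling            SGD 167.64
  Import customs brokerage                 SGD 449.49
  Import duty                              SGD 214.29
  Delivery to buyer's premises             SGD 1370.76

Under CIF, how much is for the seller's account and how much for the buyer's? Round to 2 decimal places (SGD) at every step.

Seller: SGD 41187.20; buyer: SGD 2202.18

CIF: the seller pays costs through ocean freight and marine insurance to the destination port.
Seller's account: goods 35088.41 + export clearance 75.92 + origin terminal 945.35 + freight 4502.68 + insurance 574.84 = 41187.20
Buyer's account: destination terminal 167.64 + brokerage 449.49 + duty 214.29 + delivery 1370.76 = 2202.18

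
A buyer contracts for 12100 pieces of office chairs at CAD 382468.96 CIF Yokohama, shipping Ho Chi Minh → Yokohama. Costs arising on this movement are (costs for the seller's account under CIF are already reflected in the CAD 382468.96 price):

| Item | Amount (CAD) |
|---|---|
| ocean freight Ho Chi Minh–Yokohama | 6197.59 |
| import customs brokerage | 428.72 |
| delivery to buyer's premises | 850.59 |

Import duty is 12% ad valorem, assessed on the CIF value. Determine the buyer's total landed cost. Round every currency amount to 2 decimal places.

CIF: the seller pays costs through ocean freight and marine insurance to the destination port.
Already in the invoice (seller's account under CIF): freight — exclude.
The CIF price already equals the CIF value: 382468.96
Import duty = 382468.96 × 12% = 45896.28
Buyer bears: brokerage 428.72 + delivery 850.59 + duty 45896.28 = 47175.59
Landed cost = invoice 382468.96 + 47175.59 = 429644.55

Total landed cost: CAD 429644.55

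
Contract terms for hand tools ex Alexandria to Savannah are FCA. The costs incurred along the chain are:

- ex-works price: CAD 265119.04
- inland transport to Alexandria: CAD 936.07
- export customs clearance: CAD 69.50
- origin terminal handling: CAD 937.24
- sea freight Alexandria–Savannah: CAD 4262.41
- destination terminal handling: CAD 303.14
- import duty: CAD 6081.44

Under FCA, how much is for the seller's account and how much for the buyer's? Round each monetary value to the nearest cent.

Seller: CAD 266124.61; buyer: CAD 11584.23

FCA: the seller delivers export-cleared goods to the carrier; the buyer bears costs from that point.
Seller's account: goods 265119.04 + inland to port 936.07 + export clearance 69.50 = 266124.61
Buyer's account: origin terminal 937.24 + freight 4262.41 + destination terminal 303.14 + duty 6081.44 = 11584.23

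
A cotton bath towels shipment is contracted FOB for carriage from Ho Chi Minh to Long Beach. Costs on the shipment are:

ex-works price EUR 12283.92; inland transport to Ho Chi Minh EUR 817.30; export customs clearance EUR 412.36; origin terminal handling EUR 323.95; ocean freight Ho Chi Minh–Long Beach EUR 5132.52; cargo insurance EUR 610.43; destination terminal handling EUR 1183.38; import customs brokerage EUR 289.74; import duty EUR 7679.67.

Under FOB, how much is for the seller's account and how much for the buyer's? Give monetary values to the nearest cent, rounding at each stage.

Seller: EUR 13837.53; buyer: EUR 14895.74

FOB: the seller bears costs until goods are on board at the origin port; the buyer bears freight, insurance and all costs thereafter.
Seller's account: goods 12283.92 + inland to port 817.30 + export clearance 412.36 + origin terminal 323.95 = 13837.53
Buyer's account: freight 5132.52 + insurance 610.43 + destination terminal 1183.38 + brokerage 289.74 + duty 7679.67 = 14895.74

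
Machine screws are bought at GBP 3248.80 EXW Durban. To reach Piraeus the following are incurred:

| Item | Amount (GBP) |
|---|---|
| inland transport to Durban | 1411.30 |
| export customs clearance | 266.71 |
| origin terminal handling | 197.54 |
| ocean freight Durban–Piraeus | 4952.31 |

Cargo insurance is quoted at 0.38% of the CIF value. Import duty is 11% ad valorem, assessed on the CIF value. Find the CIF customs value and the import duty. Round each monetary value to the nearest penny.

CIF value: GBP 10115.10; import duty: GBP 1112.66

Let C be the CIF value. C = EXW price + pre-shipment costs + freight + 0.38% × C
C − 0.38% × C = 3248.80 + 1411.30 + 266.71 + 197.54 + 4952.31
0.9962 × C = 10076.66
C = 10076.66 / 0.9962 = 10115.10
Insurance premium = 0.38% × 10115.10 = 38.44
Import duty = 10115.10 × 11% = 1112.66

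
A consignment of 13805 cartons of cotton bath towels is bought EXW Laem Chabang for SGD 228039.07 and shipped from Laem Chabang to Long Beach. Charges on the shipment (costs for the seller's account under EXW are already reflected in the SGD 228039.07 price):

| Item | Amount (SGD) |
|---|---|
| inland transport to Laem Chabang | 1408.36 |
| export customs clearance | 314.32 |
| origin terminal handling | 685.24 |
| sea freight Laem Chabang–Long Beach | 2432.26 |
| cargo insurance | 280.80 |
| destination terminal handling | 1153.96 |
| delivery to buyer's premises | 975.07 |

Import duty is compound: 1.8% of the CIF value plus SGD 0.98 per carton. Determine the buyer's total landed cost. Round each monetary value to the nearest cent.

Total landed cost: SGD 253014.86

EXW: the seller makes goods available at their premises; the buyer bears all onward costs.
CIF value = EXW price + inland to port + export clearance + origin terminal + freight + insurance = 228039.07 + 1408.36 + 314.32 + 685.24 + 2432.26 + 280.80 = 233160.05
Ad valorem component: 233160.05 × 1.8% = 4196.88
Specific component: 13805 × 0.98 = 13528.90
Import duty = 4196.88 + 13528.90 = 17725.78
Buyer bears: inland to port 1408.36 + export clearance 314.32 + origin terminal 685.24 + freight 2432.26 + insurance 280.80 + destination terminal 1153.96 + delivery 975.07 + duty 17725.78 = 24975.79
Landed cost = invoice 228039.07 + 24975.79 = 253014.86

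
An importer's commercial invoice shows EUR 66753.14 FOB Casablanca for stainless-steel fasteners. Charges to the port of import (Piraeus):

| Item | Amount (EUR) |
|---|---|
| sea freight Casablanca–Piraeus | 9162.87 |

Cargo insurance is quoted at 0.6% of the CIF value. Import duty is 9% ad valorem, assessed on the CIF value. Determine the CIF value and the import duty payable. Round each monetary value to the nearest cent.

CIF value: EUR 76374.26; import duty: EUR 6873.68

Let C be the CIF value. C = FOB price + freight + 0.6% × C
C − 0.6% × C = 66753.14 + 9162.87
0.994 × C = 75916.01
C = 75916.01 / 0.994 = 76374.26
Insurance premium = 0.6% × 76374.26 = 458.25
Import duty = 76374.26 × 9% = 6873.68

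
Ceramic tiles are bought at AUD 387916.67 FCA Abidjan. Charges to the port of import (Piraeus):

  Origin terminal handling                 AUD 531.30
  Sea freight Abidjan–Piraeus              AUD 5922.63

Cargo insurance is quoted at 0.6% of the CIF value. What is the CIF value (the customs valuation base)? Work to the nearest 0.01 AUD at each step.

CIF value: AUD 396751.11

Let C be the CIF value. C = FCA price + pre-shipment costs + freight + 0.6% × C
C − 0.6% × C = 387916.67 + 531.30 + 5922.63
0.994 × C = 394370.60
C = 394370.60 / 0.994 = 396751.11
Insurance premium = 0.6% × 396751.11 = 2380.51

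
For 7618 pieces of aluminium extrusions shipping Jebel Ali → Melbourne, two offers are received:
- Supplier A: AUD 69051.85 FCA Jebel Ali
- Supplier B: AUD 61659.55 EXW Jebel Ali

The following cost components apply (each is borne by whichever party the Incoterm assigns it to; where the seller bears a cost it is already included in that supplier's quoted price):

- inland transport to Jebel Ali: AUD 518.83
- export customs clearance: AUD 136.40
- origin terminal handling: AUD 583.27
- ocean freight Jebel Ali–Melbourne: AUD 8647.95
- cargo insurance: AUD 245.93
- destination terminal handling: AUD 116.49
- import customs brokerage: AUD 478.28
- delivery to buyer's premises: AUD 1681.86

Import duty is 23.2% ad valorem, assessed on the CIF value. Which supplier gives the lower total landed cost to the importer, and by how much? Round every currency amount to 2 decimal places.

Supplier B is cheaper by AUD 8300.07

Supplier A (FCA):
CIF value = FCA price + origin terminal + freight + insurance = 69051.85 + 583.27 + 8647.95 + 245.93 = 78529.00
Import duty = 78529.00 × 23.2% = 18218.73
Buyer bears (A): 583.27 + 8647.95 + 245.93 + 116.49 + 478.28 + 1681.86 = 11753.78
Landed cost (A) = invoice 69051.85 + 11753.78 + duty 18218.73 = 99024.36
Supplier B (EXW):
CIF value = EXW price + inland to port + export clearance + origin terminal + freight + insurance = 61659.55 + 518.83 + 136.40 + 583.27 + 8647.95 + 245.93 = 71791.93
Import duty = 71791.93 × 23.2% = 16655.73
Buyer bears (B): 518.83 + 136.40 + 583.27 + 8647.95 + 245.93 + 116.49 + 478.28 + 1681.86 = 12409.01
Landed cost (B) = invoice 61659.55 + 12409.01 + duty 16655.73 = 90724.29
Difference = |99024.36 − 90724.29| = 8300.07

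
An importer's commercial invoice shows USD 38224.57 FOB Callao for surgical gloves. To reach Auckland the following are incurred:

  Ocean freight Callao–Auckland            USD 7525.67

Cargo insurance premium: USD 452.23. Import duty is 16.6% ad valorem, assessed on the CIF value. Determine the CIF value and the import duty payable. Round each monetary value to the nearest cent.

CIF value: USD 46202.47; import duty: USD 7669.61

CIF = FOB price + freight + insurance
CIF = 38224.57 + 7525.67 + 452.23 = 46202.47
Import duty = 46202.47 × 16.6% = 7669.61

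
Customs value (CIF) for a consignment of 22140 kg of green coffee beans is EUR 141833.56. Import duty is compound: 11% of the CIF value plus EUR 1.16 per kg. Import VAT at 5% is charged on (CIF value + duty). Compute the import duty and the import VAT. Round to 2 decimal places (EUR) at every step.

Ad valorem component: 141833.56 × 11% = 15601.69
Specific component: 22140 × 1.16 = 25682.40
Import duty = 15601.69 + 25682.40 = 41284.09
VAT base = CIF + duty = 141833.56 + 41284.09 = 183117.65
Import VAT = 183117.65 × 5% = 9155.88

Import duty: EUR 41284.09; import VAT: EUR 9155.88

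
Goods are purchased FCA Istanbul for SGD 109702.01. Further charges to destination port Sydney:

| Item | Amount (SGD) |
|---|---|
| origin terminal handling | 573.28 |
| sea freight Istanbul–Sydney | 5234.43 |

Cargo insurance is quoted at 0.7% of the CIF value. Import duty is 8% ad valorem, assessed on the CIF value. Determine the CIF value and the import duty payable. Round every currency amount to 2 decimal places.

Let C be the CIF value. C = FCA price + pre-shipment costs + freight + 0.7% × C
C − 0.7% × C = 109702.01 + 573.28 + 5234.43
0.993 × C = 115509.72
C = 115509.72 / 0.993 = 116323.99
Insurance premium = 0.7% × 116323.99 = 814.27
Import duty = 116323.99 × 8% = 9305.92

CIF value: SGD 116323.99; import duty: SGD 9305.92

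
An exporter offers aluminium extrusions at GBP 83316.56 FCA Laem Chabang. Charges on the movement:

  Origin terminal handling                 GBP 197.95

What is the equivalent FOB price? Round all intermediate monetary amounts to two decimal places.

From FCA to FOB, the seller additionally bears: origin terminal.
FOB price = 83316.56 + 197.95 = 83514.51

FOB price: GBP 83514.51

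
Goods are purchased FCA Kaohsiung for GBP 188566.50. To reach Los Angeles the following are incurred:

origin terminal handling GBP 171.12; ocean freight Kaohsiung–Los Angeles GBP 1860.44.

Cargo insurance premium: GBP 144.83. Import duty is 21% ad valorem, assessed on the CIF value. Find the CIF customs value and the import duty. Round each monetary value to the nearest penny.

CIF = FCA price + pre-shipment costs + freight + insurance
CIF = 188566.50 + 171.12 + 1860.44 + 144.83 = 190742.89
Import duty = 190742.89 × 21% = 40056.01

CIF value: GBP 190742.89; import duty: GBP 40056.01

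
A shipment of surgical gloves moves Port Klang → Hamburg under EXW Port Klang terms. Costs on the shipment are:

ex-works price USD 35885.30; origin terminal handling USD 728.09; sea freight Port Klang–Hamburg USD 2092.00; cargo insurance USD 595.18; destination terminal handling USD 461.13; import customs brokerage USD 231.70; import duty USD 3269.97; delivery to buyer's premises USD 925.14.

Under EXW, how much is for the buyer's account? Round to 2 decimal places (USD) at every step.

EXW: the seller makes goods available at their premises; the buyer bears all onward costs.
Seller's account: goods 35885.30 = 35885.30
Buyer's account: origin terminal 728.09 + freight 2092.00 + insurance 595.18 + destination terminal 461.13 + brokerage 231.70 + duty 3269.97 + delivery 925.14 = 8303.21

Buyer's account: USD 8303.21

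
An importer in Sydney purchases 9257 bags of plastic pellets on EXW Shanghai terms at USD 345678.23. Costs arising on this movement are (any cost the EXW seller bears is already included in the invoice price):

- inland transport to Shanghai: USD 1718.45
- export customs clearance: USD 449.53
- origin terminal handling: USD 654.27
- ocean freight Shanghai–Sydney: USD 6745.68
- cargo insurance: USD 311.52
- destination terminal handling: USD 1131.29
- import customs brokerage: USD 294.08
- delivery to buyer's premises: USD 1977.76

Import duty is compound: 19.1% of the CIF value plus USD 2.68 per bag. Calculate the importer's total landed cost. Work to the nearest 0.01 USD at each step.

EXW: the seller makes goods available at their premises; the buyer bears all onward costs.
CIF value = EXW price + inland to port + export clearance + origin terminal + freight + insurance = 345678.23 + 1718.45 + 449.53 + 654.27 + 6745.68 + 311.52 = 355557.68
Ad valorem component: 355557.68 × 19.1% = 67911.52
Specific component: 9257 × 2.68 = 24808.76
Import duty = 67911.52 + 24808.76 = 92720.28
Buyer bears: inland to port 1718.45 + export clearance 449.53 + origin terminal 654.27 + freight 6745.68 + insurance 311.52 + destination terminal 1131.29 + brokerage 294.08 + delivery 1977.76 + duty 92720.28 = 106002.86
Landed cost = invoice 345678.23 + 106002.86 = 451681.09

Total landed cost: USD 451681.09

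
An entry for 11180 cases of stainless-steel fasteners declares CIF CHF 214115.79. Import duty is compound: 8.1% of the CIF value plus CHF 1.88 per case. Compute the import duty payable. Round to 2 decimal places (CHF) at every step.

Import duty: CHF 38361.78

Ad valorem component: 214115.79 × 8.1% = 17343.38
Specific component: 11180 × 1.88 = 21018.40
Import duty = 17343.38 + 21018.40 = 38361.78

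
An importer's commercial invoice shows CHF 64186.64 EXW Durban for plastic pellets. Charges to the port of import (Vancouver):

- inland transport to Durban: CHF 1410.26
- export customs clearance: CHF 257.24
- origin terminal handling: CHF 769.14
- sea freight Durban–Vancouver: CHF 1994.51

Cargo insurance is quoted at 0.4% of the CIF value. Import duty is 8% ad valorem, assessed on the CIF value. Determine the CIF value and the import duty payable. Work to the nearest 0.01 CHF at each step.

CIF value: CHF 68893.36; import duty: CHF 5511.47

Let C be the CIF value. C = EXW price + pre-shipment costs + freight + 0.4% × C
C − 0.4% × C = 64186.64 + 1410.26 + 257.24 + 769.14 + 1994.51
0.996 × C = 68617.79
C = 68617.79 / 0.996 = 68893.36
Insurance premium = 0.4% × 68893.36 = 275.57
Import duty = 68893.36 × 8% = 5511.47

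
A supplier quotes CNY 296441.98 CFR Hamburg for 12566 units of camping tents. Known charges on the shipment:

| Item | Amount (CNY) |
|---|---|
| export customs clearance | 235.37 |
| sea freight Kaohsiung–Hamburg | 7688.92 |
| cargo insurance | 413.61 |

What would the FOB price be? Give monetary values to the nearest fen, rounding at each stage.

FOB price: CNY 288753.06

Not relevant to the conversion: export clearance — on the seller under both CFR and FOB; already in the CFR price and stays in the FOB price. insurance — on the buyer under both terms; not part of either seller's price.
From CFR to FOB, the seller no longer bears: freight.
FOB price = 296441.98 − 7688.92 = 288753.06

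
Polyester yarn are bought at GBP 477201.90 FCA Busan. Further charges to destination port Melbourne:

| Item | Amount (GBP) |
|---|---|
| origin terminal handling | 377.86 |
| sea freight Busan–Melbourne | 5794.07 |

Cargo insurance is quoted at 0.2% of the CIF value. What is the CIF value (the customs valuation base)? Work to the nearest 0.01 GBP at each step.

Let C be the CIF value. C = FCA price + pre-shipment costs + freight + 0.2% × C
C − 0.2% × C = 477201.90 + 377.86 + 5794.07
0.998 × C = 483373.83
C = 483373.83 / 0.998 = 484342.52
Insurance premium = 0.2% × 484342.52 = 968.69

CIF value: GBP 484342.52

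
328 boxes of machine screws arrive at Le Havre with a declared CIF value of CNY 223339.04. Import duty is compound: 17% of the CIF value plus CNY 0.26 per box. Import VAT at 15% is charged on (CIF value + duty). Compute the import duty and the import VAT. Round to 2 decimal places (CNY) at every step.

Import duty: CNY 38052.92; import VAT: CNY 39208.79

Ad valorem component: 223339.04 × 17% = 37967.64
Specific component: 328 × 0.26 = 85.28
Import duty = 37967.64 + 85.28 = 38052.92
VAT base = CIF + duty = 223339.04 + 38052.92 = 261391.96
Import VAT = 261391.96 × 15% = 39208.79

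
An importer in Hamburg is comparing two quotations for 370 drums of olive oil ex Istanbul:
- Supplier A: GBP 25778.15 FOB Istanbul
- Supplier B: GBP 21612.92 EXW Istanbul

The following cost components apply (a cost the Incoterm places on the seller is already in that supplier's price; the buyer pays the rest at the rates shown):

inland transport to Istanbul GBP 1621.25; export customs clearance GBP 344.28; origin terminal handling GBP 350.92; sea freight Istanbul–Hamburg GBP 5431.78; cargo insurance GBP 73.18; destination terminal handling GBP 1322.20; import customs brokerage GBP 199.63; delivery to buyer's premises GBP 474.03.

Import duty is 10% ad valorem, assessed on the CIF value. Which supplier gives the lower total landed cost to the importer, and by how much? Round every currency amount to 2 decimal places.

Supplier A (FOB):
CIF value = FOB price + freight + insurance = 25778.15 + 5431.78 + 73.18 = 31283.11
Import duty = 31283.11 × 10% = 3128.31
Buyer bears (A): 5431.78 + 73.18 + 1322.20 + 199.63 + 474.03 = 7500.82
Landed cost (A) = invoice 25778.15 + 7500.82 + duty 3128.31 = 36407.28
Supplier B (EXW):
CIF value = EXW price + inland to port + export clearance + origin terminal + freight + insurance = 21612.92 + 1621.25 + 344.28 + 350.92 + 5431.78 + 73.18 = 29434.33
Import duty = 29434.33 × 10% = 2943.43
Buyer bears (B): 1621.25 + 344.28 + 350.92 + 5431.78 + 73.18 + 1322.20 + 199.63 + 474.03 = 9817.27
Landed cost (B) = invoice 21612.92 + 9817.27 + duty 2943.43 = 34373.62
Difference = |36407.28 − 34373.62| = 2033.66

Supplier B is cheaper by GBP 2033.66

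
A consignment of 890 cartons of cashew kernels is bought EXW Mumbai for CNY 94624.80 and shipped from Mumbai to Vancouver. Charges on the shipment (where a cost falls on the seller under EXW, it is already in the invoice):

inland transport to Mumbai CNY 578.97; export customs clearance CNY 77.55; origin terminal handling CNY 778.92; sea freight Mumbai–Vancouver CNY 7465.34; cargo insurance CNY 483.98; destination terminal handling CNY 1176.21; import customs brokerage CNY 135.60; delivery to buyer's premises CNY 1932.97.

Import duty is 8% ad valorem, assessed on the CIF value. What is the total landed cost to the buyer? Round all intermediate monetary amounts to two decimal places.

EXW: the seller makes goods available at their premises; the buyer bears all onward costs.
CIF value = EXW price + inland to port + export clearance + origin terminal + freight + insurance = 94624.80 + 578.97 + 77.55 + 778.92 + 7465.34 + 483.98 = 104009.56
Import duty = 104009.56 × 8% = 8320.76
Buyer bears: inland to port 578.97 + export clearance 77.55 + origin terminal 778.92 + freight 7465.34 + insurance 483.98 + destination terminal 1176.21 + brokerage 135.60 + delivery 1932.97 + duty 8320.76 = 20950.30
Landed cost = invoice 94624.80 + 20950.30 = 115575.10

Total landed cost: CNY 115575.10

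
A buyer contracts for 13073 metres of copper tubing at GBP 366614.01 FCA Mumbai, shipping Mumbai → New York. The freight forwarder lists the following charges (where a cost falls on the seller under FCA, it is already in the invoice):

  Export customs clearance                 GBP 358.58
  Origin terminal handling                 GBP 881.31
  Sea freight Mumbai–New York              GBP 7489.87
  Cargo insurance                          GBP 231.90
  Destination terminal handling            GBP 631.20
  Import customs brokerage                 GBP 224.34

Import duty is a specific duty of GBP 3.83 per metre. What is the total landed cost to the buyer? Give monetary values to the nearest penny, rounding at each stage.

Total landed cost: GBP 426142.22

FCA: the seller delivers export-cleared goods to the carrier; the buyer bears costs from that point.
Already in the invoice (seller's account under FCA): export clearance — exclude.
CIF value = FCA price + origin terminal + freight + insurance = 366614.01 + 881.31 + 7489.87 + 231.90 = 375217.09
Import duty = 13073 × 3.83 = 50069.59
Buyer bears: origin terminal 881.31 + freight 7489.87 + insurance 231.90 + destination terminal 631.20 + brokerage 224.34 + duty 50069.59 = 59528.21
Landed cost = invoice 366614.01 + 59528.21 = 426142.22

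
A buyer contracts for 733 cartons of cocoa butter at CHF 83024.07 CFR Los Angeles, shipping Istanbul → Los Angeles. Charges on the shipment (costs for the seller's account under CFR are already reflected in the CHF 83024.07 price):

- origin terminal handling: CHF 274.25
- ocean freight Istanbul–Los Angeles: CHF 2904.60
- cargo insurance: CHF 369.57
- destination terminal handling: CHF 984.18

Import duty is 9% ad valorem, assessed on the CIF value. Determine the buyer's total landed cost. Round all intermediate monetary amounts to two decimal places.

CFR: the seller pays costs through ocean freight to the destination port, but not insurance.
Already in the invoice (seller's account under CFR): origin terminal, freight — exclude.
CIF value = CFR price + insurance = 83024.07 + 369.57 = 83393.64
Import duty = 83393.64 × 9% = 7505.43
Buyer bears: insurance 369.57 + destination terminal 984.18 + duty 7505.43 = 8859.18
Landed cost = invoice 83024.07 + 8859.18 = 91883.25

Total landed cost: CHF 91883.25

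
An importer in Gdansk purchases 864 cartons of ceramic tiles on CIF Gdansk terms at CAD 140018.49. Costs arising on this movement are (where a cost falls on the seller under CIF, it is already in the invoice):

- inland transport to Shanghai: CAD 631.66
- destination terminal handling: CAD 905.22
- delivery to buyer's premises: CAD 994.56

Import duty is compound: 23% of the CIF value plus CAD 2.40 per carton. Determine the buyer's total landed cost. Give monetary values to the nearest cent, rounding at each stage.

CIF: the seller pays costs through ocean freight and marine insurance to the destination port.
Already in the invoice (seller's account under CIF): inland to port — exclude.
The CIF price already equals the CIF value: 140018.49
Ad valorem component: 140018.49 × 23% = 32204.25
Specific component: 864 × 2.40 = 2073.60
Import duty = 32204.25 + 2073.60 = 34277.85
Buyer bears: destination terminal 905.22 + delivery 994.56 + duty 34277.85 = 36177.63
Landed cost = invoice 140018.49 + 36177.63 = 176196.12

Total landed cost: CAD 176196.12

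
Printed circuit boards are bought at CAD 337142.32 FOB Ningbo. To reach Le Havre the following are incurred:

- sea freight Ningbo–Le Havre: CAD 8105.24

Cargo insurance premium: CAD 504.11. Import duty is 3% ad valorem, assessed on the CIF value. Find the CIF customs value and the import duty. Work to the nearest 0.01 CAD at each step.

CIF = FOB price + freight + insurance
CIF = 337142.32 + 8105.24 + 504.11 = 345751.67
Import duty = 345751.67 × 3% = 10372.55

CIF value: CAD 345751.67; import duty: CAD 10372.55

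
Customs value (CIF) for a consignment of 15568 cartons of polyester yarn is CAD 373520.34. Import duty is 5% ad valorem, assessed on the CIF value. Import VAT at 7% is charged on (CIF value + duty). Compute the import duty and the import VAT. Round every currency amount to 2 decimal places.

Import duty: CAD 18676.02; import VAT: CAD 27453.75

Import duty = 373520.34 × 5% = 18676.02
VAT base = CIF + duty = 373520.34 + 18676.02 = 392196.36
Import VAT = 392196.36 × 7% = 27453.75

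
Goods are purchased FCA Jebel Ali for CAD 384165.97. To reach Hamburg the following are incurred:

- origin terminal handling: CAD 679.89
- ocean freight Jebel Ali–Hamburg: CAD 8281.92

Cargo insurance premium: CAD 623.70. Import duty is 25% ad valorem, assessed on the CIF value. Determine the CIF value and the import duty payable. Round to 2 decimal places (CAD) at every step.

CIF value: CAD 393751.48; import duty: CAD 98437.87

CIF = FCA price + pre-shipment costs + freight + insurance
CIF = 384165.97 + 679.89 + 8281.92 + 623.70 = 393751.48
Import duty = 393751.48 × 25% = 98437.87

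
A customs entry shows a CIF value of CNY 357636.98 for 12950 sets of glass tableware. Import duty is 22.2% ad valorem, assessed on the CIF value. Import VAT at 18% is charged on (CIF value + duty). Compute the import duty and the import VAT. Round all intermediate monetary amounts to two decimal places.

Import duty = 357636.98 × 22.2% = 79395.41
VAT base = CIF + duty = 357636.98 + 79395.41 = 437032.39
Import VAT = 437032.39 × 18% = 78665.83

Import duty: CNY 79395.41; import VAT: CNY 78665.83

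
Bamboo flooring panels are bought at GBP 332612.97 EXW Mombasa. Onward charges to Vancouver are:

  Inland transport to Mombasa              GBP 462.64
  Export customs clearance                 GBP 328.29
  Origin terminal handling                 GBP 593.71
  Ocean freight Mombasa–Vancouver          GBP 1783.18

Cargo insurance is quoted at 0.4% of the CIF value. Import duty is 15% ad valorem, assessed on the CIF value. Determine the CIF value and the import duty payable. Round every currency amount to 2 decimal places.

CIF value: GBP 337129.31; import duty: GBP 50569.40

Let C be the CIF value. C = EXW price + pre-shipment costs + freight + 0.4% × C
C − 0.4% × C = 332612.97 + 462.64 + 328.29 + 593.71 + 1783.18
0.996 × C = 335780.79
C = 335780.79 / 0.996 = 337129.31
Insurance premium = 0.4% × 337129.31 = 1348.52
Import duty = 337129.31 × 15% = 50569.40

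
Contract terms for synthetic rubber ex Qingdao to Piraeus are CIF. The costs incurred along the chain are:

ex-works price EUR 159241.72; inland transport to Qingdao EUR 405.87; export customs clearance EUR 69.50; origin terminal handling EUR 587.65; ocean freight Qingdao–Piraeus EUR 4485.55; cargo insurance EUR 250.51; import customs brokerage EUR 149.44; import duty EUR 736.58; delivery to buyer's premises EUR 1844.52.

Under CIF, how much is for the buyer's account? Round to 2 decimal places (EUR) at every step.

CIF: the seller pays costs through ocean freight and marine insurance to the destination port.
Seller's account: goods 159241.72 + inland to port 405.87 + export clearance 69.50 + origin terminal 587.65 + freight 4485.55 + insurance 250.51 = 165040.80
Buyer's account: brokerage 149.44 + duty 736.58 + delivery 1844.52 = 2730.54

Buyer's account: EUR 2730.54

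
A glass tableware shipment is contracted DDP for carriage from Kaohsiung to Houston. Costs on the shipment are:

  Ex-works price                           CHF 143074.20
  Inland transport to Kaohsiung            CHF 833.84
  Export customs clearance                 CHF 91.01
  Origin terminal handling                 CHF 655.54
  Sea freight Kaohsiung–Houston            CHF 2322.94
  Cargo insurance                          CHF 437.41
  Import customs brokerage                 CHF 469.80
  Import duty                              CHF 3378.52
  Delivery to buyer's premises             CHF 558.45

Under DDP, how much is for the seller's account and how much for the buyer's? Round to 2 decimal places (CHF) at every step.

DDP: the seller bears all costs including import duty.
Seller's account: goods 143074.20 + inland to port 833.84 + export clearance 91.01 + origin terminal 655.54 + freight 2322.94 + insurance 437.41 + brokerage 469.80 + duty 3378.52 + delivery 558.45 = 151821.71
Buyer's account: 0.00

Seller: CHF 151821.71; buyer: CHF 0.00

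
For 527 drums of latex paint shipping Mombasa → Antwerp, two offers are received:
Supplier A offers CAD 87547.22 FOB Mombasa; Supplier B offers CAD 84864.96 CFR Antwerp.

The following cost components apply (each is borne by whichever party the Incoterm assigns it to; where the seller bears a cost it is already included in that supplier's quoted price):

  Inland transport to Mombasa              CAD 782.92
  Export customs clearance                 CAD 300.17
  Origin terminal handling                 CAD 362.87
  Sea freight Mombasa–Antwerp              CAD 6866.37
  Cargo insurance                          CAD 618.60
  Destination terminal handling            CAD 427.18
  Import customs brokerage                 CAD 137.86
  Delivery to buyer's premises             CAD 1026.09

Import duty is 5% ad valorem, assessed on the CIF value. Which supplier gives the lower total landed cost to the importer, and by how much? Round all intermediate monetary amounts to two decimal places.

Supplier A (FOB):
CIF value = FOB price + freight + insurance = 87547.22 + 6866.37 + 618.60 = 95032.19
Import duty = 95032.19 × 5% = 4751.61
Buyer bears (A): 6866.37 + 618.60 + 427.18 + 137.86 + 1026.09 = 9076.10
Landed cost (A) = invoice 87547.22 + 9076.10 + duty 4751.61 = 101374.93
Supplier B (CFR):
CIF value = CFR price + insurance = 84864.96 + 618.60 = 85483.56
Import duty = 85483.56 × 5% = 4274.18
Buyer bears (B): 618.60 + 427.18 + 137.86 + 1026.09 = 2209.73
Landed cost (B) = invoice 84864.96 + 2209.73 + duty 4274.18 = 91348.87
Difference = |101374.93 − 91348.87| = 10026.06

Supplier B is cheaper by CAD 10026.06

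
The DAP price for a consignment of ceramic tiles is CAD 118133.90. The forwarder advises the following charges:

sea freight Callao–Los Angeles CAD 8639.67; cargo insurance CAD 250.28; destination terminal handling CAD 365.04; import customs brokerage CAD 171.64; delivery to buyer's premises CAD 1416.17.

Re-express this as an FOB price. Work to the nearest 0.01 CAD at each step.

Not relevant to the conversion: brokerage — on the buyer under both terms; not part of either seller's price.
From DAP to FOB, the seller no longer bears: freight, insurance, destination terminal, delivery.
FOB price = 118133.90 − 8639.67 − 250.28 − 365.04 − 1416.17 = 107462.74

FOB price: CAD 107462.74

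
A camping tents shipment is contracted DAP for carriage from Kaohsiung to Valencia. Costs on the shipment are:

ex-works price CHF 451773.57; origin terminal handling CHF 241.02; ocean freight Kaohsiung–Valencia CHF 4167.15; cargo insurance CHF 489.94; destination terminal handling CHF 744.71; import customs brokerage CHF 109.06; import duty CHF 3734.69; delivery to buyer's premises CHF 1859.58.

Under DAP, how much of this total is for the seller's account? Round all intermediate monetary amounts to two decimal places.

DAP: the seller bears all costs to the named destination except import duty and clearance.
Seller's account: goods 451773.57 + origin terminal 241.02 + freight 4167.15 + insurance 489.94 + destination terminal 744.71 + delivery 1859.58 = 459275.97
Buyer's account: brokerage 109.06 + duty 3734.69 = 3843.75

Seller's account: CHF 459275.97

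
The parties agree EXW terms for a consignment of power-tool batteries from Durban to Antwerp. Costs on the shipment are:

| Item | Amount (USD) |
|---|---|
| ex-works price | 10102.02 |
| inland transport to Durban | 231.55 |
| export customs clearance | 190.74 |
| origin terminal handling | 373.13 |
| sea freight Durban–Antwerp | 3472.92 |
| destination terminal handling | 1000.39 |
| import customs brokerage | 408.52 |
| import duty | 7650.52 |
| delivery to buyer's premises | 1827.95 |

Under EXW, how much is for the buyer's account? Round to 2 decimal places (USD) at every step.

EXW: the seller makes goods available at their premises; the buyer bears all onward costs.
Seller's account: goods 10102.02 = 10102.02
Buyer's account: inland to port 231.55 + export clearance 190.74 + origin terminal 373.13 + freight 3472.92 + destination terminal 1000.39 + brokerage 408.52 + duty 7650.52 + delivery 1827.95 = 15155.72

Buyer's account: USD 15155.72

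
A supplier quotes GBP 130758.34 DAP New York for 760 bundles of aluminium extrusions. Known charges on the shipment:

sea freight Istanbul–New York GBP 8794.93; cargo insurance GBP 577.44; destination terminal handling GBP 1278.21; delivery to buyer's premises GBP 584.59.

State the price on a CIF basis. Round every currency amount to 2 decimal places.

CIF price: GBP 128895.54

Not relevant to the conversion: insurance, freight — on the seller under both DAP and CIF; already in the DAP price and stays in the CIF price.
From DAP to CIF, the seller no longer bears: destination terminal, delivery.
CIF price = 130758.34 − 1278.21 − 584.59 = 128895.54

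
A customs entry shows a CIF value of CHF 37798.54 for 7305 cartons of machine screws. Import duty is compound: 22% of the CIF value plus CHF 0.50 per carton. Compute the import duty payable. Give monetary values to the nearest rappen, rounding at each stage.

Ad valorem component: 37798.54 × 22% = 8315.68
Specific component: 7305 × 0.50 = 3652.50
Import duty = 8315.68 + 3652.50 = 11968.18

Import duty: CHF 11968.18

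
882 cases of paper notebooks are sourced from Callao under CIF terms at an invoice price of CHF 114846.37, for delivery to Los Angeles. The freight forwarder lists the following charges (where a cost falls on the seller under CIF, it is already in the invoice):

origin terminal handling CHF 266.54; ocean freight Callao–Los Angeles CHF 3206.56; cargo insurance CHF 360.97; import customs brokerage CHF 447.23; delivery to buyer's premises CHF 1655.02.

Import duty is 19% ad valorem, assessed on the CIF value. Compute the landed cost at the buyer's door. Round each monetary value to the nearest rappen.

Total landed cost: CHF 138769.43

CIF: the seller pays costs through ocean freight and marine insurance to the destination port.
Already in the invoice (seller's account under CIF): origin terminal, freight, insurance — exclude.
The CIF price already equals the CIF value: 114846.37
Import duty = 114846.37 × 19% = 21820.81
Buyer bears: brokerage 447.23 + delivery 1655.02 + duty 21820.81 = 23923.06
Landed cost = invoice 114846.37 + 23923.06 = 138769.43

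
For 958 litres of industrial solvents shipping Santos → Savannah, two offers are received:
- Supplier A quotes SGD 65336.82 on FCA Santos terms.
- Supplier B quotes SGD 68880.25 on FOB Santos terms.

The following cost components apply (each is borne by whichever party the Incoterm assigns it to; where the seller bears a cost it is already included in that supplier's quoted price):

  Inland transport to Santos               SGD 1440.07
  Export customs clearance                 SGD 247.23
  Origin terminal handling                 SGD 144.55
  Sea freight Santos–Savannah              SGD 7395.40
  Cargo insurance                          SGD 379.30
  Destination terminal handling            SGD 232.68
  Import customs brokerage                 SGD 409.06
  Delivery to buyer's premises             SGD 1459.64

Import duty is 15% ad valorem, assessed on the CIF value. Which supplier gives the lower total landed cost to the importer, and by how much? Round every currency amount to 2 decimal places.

Supplier A is cheaper by SGD 3908.71

Supplier A (FCA):
CIF value = FCA price + origin terminal + freight + insurance = 65336.82 + 144.55 + 7395.40 + 379.30 = 73256.07
Import duty = 73256.07 × 15% = 10988.41
Buyer bears (A): 144.55 + 7395.40 + 379.30 + 232.68 + 409.06 + 1459.64 = 10020.63
Landed cost (A) = invoice 65336.82 + 10020.63 + duty 10988.41 = 86345.86
Supplier B (FOB):
CIF value = FOB price + freight + insurance = 68880.25 + 7395.40 + 379.30 = 76654.95
Import duty = 76654.95 × 15% = 11498.24
Buyer bears (B): 7395.40 + 379.30 + 232.68 + 409.06 + 1459.64 = 9876.08
Landed cost (B) = invoice 68880.25 + 9876.08 + duty 11498.24 = 90254.57
Difference = |86345.86 − 90254.57| = 3908.71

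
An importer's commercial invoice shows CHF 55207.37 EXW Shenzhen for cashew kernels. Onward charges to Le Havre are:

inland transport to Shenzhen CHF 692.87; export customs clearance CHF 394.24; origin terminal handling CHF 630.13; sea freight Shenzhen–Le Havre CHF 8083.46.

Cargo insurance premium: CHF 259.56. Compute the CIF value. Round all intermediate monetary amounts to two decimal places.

CIF value: CHF 65267.63

CIF = EXW price + pre-shipment costs + freight + insurance
CIF = 55207.37 + 692.87 + 394.24 + 630.13 + 8083.46 + 259.56 = 65267.63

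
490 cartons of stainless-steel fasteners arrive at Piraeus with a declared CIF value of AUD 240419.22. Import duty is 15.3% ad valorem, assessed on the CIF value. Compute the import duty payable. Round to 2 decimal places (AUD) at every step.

Import duty = 240419.22 × 15.3% = 36784.14

Import duty: AUD 36784.14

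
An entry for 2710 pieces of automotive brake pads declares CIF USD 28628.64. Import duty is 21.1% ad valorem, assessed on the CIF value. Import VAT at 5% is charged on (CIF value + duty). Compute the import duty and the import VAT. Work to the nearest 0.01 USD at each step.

Import duty: USD 6040.64; import VAT: USD 1733.46

Import duty = 28628.64 × 21.1% = 6040.64
VAT base = CIF + duty = 28628.64 + 6040.64 = 34669.28
Import VAT = 34669.28 × 5% = 1733.46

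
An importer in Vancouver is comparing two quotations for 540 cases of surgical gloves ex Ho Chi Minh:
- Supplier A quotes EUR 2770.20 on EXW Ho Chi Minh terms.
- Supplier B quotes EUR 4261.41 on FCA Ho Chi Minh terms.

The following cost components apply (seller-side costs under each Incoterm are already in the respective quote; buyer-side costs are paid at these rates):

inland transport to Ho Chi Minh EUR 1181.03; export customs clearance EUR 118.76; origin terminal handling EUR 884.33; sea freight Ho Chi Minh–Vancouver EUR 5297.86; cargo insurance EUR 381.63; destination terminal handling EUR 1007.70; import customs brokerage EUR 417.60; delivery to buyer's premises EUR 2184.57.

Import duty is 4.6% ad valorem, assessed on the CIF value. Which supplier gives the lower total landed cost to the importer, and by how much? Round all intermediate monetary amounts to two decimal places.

Supplier A is cheaper by EUR 200.22

Supplier A (EXW):
CIF value = EXW price + inland to port + export clearance + origin terminal + freight + insurance = 2770.20 + 1181.03 + 118.76 + 884.33 + 5297.86 + 381.63 = 10633.81
Import duty = 10633.81 × 4.6% = 489.16
Buyer bears (A): 1181.03 + 118.76 + 884.33 + 5297.86 + 381.63 + 1007.70 + 417.60 + 2184.57 = 11473.48
Landed cost (A) = invoice 2770.20 + 11473.48 + duty 489.16 = 14732.84
Supplier B (FCA):
CIF value = FCA price + origin terminal + freight + insurance = 4261.41 + 884.33 + 5297.86 + 381.63 = 10825.23
Import duty = 10825.23 × 4.6% = 497.96
Buyer bears (B): 884.33 + 5297.86 + 381.63 + 1007.70 + 417.60 + 2184.57 = 10173.69
Landed cost (B) = invoice 4261.41 + 10173.69 + duty 497.96 = 14933.06
Difference = |14732.84 − 14933.06| = 200.22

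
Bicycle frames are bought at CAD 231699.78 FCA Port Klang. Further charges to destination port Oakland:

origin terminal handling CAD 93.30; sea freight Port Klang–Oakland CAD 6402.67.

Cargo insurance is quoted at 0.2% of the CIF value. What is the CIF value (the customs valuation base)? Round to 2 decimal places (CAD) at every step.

CIF value: CAD 238673.10

Let C be the CIF value. C = FCA price + pre-shipment costs + freight + 0.2% × C
C − 0.2% × C = 231699.78 + 93.30 + 6402.67
0.998 × C = 238195.75
C = 238195.75 / 0.998 = 238673.10
Insurance premium = 0.2% × 238673.10 = 477.35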